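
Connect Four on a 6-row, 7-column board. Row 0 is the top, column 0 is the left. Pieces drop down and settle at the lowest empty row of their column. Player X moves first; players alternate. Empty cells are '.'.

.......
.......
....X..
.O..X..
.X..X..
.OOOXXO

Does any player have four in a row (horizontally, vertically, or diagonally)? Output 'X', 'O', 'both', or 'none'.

X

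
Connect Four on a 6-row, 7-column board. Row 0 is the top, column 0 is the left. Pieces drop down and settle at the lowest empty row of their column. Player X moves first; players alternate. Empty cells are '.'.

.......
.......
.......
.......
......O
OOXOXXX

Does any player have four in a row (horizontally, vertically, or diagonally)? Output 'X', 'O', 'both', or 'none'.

none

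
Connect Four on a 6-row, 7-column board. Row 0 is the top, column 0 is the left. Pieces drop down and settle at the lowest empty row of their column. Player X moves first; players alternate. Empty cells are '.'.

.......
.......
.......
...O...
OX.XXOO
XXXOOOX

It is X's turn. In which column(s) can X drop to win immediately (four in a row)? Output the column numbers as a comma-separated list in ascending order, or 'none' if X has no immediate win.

col 0: drop X → no win
col 1: drop X → no win
col 2: drop X → WIN!
col 3: drop X → no win
col 4: drop X → no win
col 5: drop X → no win
col 6: drop X → no win

Answer: 2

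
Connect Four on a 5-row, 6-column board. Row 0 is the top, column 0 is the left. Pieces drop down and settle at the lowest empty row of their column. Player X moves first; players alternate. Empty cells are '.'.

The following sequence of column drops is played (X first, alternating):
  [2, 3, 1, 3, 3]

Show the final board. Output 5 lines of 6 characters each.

Answer: ......
......
...X..
...O..
.XXO..

Derivation:
Move 1: X drops in col 2, lands at row 4
Move 2: O drops in col 3, lands at row 4
Move 3: X drops in col 1, lands at row 4
Move 4: O drops in col 3, lands at row 3
Move 5: X drops in col 3, lands at row 2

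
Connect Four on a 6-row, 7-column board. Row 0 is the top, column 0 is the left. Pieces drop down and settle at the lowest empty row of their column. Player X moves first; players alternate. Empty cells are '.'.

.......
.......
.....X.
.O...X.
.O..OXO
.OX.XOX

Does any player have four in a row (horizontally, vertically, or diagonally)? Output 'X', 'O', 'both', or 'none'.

none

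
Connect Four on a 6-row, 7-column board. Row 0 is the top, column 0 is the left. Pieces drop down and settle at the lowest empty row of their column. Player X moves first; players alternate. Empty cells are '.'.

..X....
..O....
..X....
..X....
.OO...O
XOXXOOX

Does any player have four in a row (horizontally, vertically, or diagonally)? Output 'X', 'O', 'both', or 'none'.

none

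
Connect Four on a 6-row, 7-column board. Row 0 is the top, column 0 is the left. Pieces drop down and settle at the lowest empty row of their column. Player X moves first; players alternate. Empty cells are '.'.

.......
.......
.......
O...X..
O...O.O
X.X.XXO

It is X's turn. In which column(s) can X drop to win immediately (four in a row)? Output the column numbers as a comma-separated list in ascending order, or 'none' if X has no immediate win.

col 0: drop X → no win
col 1: drop X → no win
col 2: drop X → no win
col 3: drop X → WIN!
col 4: drop X → no win
col 5: drop X → no win
col 6: drop X → no win

Answer: 3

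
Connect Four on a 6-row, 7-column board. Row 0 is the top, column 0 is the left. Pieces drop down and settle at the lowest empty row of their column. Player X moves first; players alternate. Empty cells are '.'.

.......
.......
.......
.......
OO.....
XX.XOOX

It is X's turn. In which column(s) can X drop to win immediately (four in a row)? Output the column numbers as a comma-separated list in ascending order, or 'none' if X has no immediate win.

Answer: 2

Derivation:
col 0: drop X → no win
col 1: drop X → no win
col 2: drop X → WIN!
col 3: drop X → no win
col 4: drop X → no win
col 5: drop X → no win
col 6: drop X → no win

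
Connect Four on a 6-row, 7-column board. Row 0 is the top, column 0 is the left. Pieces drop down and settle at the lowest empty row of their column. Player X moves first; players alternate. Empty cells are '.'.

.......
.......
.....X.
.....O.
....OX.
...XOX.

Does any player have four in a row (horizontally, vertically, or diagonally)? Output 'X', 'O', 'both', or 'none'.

none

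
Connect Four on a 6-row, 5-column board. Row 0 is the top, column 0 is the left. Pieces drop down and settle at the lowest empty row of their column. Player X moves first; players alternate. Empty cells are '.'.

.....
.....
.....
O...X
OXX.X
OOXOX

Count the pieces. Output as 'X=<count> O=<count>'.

X=6 O=5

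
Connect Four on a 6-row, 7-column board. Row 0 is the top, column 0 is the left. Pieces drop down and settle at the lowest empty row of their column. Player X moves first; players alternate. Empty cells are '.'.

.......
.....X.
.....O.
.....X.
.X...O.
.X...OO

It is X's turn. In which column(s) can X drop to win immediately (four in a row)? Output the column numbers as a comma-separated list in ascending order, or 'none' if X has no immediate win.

col 0: drop X → no win
col 1: drop X → no win
col 2: drop X → no win
col 3: drop X → no win
col 4: drop X → no win
col 5: drop X → no win
col 6: drop X → no win

Answer: none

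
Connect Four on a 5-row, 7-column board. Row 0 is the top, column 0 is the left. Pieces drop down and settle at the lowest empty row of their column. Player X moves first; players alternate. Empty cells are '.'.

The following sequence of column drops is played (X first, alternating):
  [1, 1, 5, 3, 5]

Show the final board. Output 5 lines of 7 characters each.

Move 1: X drops in col 1, lands at row 4
Move 2: O drops in col 1, lands at row 3
Move 3: X drops in col 5, lands at row 4
Move 4: O drops in col 3, lands at row 4
Move 5: X drops in col 5, lands at row 3

Answer: .......
.......
.......
.O...X.
.X.O.X.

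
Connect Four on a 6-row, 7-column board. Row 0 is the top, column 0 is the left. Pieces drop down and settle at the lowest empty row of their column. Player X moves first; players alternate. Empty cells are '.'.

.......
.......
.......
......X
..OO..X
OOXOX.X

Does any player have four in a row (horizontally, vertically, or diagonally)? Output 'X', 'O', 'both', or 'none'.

none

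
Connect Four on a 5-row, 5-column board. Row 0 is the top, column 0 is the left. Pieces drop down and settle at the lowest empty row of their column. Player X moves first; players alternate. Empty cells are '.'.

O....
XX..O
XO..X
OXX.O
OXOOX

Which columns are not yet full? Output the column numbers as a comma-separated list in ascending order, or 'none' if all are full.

Answer: 1,2,3,4

Derivation:
col 0: top cell = 'O' → FULL
col 1: top cell = '.' → open
col 2: top cell = '.' → open
col 3: top cell = '.' → open
col 4: top cell = '.' → open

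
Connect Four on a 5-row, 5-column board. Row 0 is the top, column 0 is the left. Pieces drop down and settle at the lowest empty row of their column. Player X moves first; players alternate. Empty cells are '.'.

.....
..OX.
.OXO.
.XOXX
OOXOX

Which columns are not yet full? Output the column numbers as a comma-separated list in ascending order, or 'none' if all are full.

col 0: top cell = '.' → open
col 1: top cell = '.' → open
col 2: top cell = '.' → open
col 3: top cell = '.' → open
col 4: top cell = '.' → open

Answer: 0,1,2,3,4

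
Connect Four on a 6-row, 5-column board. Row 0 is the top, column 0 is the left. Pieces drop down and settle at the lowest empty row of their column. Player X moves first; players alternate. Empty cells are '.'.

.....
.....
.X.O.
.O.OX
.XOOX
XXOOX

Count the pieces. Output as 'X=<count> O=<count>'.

X=7 O=7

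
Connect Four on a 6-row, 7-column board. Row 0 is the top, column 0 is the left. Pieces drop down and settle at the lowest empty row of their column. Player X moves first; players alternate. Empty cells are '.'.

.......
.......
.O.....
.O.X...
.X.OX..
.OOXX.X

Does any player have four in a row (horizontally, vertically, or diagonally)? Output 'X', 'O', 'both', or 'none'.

none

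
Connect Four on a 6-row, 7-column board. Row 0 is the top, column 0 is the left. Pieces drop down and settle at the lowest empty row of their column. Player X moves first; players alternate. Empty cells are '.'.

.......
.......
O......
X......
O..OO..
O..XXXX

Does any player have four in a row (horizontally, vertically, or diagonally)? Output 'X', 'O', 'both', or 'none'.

X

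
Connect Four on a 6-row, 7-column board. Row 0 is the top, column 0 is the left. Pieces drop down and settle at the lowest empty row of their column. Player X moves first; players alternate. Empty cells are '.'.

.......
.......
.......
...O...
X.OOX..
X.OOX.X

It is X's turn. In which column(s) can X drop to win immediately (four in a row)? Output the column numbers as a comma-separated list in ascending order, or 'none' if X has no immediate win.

Answer: none

Derivation:
col 0: drop X → no win
col 1: drop X → no win
col 2: drop X → no win
col 3: drop X → no win
col 4: drop X → no win
col 5: drop X → no win
col 6: drop X → no win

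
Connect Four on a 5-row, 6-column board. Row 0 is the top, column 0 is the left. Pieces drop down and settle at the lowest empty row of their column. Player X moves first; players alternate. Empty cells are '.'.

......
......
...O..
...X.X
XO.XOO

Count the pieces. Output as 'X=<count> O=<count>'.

X=4 O=4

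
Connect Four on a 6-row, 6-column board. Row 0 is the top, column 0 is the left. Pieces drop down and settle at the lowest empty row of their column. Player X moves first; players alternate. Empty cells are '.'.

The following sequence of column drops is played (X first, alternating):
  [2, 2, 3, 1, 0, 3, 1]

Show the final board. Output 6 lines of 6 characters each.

Move 1: X drops in col 2, lands at row 5
Move 2: O drops in col 2, lands at row 4
Move 3: X drops in col 3, lands at row 5
Move 4: O drops in col 1, lands at row 5
Move 5: X drops in col 0, lands at row 5
Move 6: O drops in col 3, lands at row 4
Move 7: X drops in col 1, lands at row 4

Answer: ......
......
......
......
.XOO..
XOXX..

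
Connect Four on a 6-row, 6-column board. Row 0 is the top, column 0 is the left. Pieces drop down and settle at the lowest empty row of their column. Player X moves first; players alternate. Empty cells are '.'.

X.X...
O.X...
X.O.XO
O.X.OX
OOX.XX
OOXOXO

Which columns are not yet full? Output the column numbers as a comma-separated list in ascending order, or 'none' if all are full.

Answer: 1,3,4,5

Derivation:
col 0: top cell = 'X' → FULL
col 1: top cell = '.' → open
col 2: top cell = 'X' → FULL
col 3: top cell = '.' → open
col 4: top cell = '.' → open
col 5: top cell = '.' → open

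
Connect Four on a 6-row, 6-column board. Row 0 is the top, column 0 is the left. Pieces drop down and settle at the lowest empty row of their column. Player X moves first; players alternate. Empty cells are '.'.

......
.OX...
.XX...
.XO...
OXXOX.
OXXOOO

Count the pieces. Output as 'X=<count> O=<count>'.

X=9 O=8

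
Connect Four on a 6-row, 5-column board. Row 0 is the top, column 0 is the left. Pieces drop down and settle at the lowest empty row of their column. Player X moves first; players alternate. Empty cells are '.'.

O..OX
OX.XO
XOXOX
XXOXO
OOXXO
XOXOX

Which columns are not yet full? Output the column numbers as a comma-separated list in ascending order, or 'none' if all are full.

Answer: 1,2

Derivation:
col 0: top cell = 'O' → FULL
col 1: top cell = '.' → open
col 2: top cell = '.' → open
col 3: top cell = 'O' → FULL
col 4: top cell = 'X' → FULL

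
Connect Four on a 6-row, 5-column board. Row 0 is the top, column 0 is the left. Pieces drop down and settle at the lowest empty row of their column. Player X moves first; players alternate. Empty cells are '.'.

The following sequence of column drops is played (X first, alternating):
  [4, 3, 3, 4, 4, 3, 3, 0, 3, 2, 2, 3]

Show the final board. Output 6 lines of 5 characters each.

Answer: ...O.
...X.
...X.
...OX
..XXO
O.OOX

Derivation:
Move 1: X drops in col 4, lands at row 5
Move 2: O drops in col 3, lands at row 5
Move 3: X drops in col 3, lands at row 4
Move 4: O drops in col 4, lands at row 4
Move 5: X drops in col 4, lands at row 3
Move 6: O drops in col 3, lands at row 3
Move 7: X drops in col 3, lands at row 2
Move 8: O drops in col 0, lands at row 5
Move 9: X drops in col 3, lands at row 1
Move 10: O drops in col 2, lands at row 5
Move 11: X drops in col 2, lands at row 4
Move 12: O drops in col 3, lands at row 0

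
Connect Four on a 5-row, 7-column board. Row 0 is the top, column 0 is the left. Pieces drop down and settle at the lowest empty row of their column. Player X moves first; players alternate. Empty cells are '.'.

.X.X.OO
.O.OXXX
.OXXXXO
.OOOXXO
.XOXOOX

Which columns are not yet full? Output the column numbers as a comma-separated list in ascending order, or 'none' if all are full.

col 0: top cell = '.' → open
col 1: top cell = 'X' → FULL
col 2: top cell = '.' → open
col 3: top cell = 'X' → FULL
col 4: top cell = '.' → open
col 5: top cell = 'O' → FULL
col 6: top cell = 'O' → FULL

Answer: 0,2,4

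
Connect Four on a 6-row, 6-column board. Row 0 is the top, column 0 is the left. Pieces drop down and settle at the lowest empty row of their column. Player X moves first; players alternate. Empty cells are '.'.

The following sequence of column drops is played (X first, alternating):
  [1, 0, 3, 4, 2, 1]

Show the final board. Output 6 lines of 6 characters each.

Move 1: X drops in col 1, lands at row 5
Move 2: O drops in col 0, lands at row 5
Move 3: X drops in col 3, lands at row 5
Move 4: O drops in col 4, lands at row 5
Move 5: X drops in col 2, lands at row 5
Move 6: O drops in col 1, lands at row 4

Answer: ......
......
......
......
.O....
OXXXO.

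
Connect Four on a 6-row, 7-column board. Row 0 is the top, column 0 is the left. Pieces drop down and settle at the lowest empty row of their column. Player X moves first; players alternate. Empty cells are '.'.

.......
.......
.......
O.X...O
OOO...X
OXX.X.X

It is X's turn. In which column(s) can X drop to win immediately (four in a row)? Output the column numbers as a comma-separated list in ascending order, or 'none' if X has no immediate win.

Answer: 3

Derivation:
col 0: drop X → no win
col 1: drop X → no win
col 2: drop X → no win
col 3: drop X → WIN!
col 4: drop X → no win
col 5: drop X → no win
col 6: drop X → no win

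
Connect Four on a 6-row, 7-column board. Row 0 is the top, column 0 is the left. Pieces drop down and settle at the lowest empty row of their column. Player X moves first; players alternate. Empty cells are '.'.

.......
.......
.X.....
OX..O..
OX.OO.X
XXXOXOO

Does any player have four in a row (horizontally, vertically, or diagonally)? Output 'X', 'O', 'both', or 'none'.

X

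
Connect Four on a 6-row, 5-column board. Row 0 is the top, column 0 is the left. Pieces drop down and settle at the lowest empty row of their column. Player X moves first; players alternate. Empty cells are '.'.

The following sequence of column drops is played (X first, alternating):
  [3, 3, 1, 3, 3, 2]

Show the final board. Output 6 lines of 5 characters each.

Move 1: X drops in col 3, lands at row 5
Move 2: O drops in col 3, lands at row 4
Move 3: X drops in col 1, lands at row 5
Move 4: O drops in col 3, lands at row 3
Move 5: X drops in col 3, lands at row 2
Move 6: O drops in col 2, lands at row 5

Answer: .....
.....
...X.
...O.
...O.
.XOX.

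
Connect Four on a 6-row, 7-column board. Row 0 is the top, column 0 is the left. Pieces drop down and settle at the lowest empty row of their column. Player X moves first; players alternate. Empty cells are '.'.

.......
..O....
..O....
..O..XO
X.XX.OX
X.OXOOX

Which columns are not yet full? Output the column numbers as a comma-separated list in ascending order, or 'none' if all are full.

Answer: 0,1,2,3,4,5,6

Derivation:
col 0: top cell = '.' → open
col 1: top cell = '.' → open
col 2: top cell = '.' → open
col 3: top cell = '.' → open
col 4: top cell = '.' → open
col 5: top cell = '.' → open
col 6: top cell = '.' → open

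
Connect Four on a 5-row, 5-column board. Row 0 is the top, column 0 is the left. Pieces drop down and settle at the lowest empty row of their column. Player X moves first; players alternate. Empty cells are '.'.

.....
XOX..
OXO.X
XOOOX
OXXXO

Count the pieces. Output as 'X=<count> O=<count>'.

X=9 O=8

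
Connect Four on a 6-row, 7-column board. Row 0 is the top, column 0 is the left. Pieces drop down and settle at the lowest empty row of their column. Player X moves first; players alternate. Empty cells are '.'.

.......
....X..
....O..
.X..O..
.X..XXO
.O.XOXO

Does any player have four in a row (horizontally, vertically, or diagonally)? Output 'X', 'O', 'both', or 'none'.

none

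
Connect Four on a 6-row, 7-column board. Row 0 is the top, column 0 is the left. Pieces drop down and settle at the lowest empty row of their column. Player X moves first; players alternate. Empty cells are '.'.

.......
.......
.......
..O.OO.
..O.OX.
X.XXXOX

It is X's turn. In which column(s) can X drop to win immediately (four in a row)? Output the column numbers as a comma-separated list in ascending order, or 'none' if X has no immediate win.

Answer: 1

Derivation:
col 0: drop X → no win
col 1: drop X → WIN!
col 2: drop X → no win
col 3: drop X → no win
col 4: drop X → no win
col 5: drop X → no win
col 6: drop X → no win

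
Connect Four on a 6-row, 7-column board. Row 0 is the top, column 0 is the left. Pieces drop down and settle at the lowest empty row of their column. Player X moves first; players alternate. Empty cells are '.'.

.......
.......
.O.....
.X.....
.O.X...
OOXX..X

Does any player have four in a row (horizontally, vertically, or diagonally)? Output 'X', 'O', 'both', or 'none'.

none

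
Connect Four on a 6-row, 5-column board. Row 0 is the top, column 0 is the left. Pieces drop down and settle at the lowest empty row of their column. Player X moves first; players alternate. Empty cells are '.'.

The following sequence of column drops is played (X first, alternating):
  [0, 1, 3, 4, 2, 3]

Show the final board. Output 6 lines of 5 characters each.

Move 1: X drops in col 0, lands at row 5
Move 2: O drops in col 1, lands at row 5
Move 3: X drops in col 3, lands at row 5
Move 4: O drops in col 4, lands at row 5
Move 5: X drops in col 2, lands at row 5
Move 6: O drops in col 3, lands at row 4

Answer: .....
.....
.....
.....
...O.
XOXXO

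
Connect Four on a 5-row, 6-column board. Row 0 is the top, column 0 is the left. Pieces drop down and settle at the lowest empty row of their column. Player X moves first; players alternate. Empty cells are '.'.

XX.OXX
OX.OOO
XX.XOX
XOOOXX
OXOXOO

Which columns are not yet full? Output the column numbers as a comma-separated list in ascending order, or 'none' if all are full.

col 0: top cell = 'X' → FULL
col 1: top cell = 'X' → FULL
col 2: top cell = '.' → open
col 3: top cell = 'O' → FULL
col 4: top cell = 'X' → FULL
col 5: top cell = 'X' → FULL

Answer: 2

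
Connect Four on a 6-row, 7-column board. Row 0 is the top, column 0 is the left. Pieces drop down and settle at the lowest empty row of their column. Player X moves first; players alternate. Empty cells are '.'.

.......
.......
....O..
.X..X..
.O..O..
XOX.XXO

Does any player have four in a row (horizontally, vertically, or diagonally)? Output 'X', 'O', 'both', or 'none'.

none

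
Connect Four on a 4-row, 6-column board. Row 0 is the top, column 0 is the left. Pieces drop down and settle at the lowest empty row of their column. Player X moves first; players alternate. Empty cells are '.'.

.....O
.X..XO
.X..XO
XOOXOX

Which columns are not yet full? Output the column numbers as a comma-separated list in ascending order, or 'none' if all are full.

col 0: top cell = '.' → open
col 1: top cell = '.' → open
col 2: top cell = '.' → open
col 3: top cell = '.' → open
col 4: top cell = '.' → open
col 5: top cell = 'O' → FULL

Answer: 0,1,2,3,4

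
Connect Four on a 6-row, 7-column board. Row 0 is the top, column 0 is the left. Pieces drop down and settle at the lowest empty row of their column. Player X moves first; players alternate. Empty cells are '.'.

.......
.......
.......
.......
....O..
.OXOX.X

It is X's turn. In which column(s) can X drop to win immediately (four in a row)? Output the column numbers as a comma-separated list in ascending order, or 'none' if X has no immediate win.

col 0: drop X → no win
col 1: drop X → no win
col 2: drop X → no win
col 3: drop X → no win
col 4: drop X → no win
col 5: drop X → no win
col 6: drop X → no win

Answer: none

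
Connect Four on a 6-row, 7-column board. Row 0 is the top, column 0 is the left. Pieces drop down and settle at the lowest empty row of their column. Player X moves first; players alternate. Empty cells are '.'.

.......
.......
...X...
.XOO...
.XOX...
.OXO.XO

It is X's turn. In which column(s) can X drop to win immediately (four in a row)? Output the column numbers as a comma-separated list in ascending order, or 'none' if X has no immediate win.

Answer: none

Derivation:
col 0: drop X → no win
col 1: drop X → no win
col 2: drop X → no win
col 3: drop X → no win
col 4: drop X → no win
col 5: drop X → no win
col 6: drop X → no win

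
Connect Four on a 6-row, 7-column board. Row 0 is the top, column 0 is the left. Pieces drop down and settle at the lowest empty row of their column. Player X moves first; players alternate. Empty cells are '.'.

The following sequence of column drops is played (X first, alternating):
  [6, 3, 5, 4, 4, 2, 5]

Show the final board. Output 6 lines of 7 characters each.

Move 1: X drops in col 6, lands at row 5
Move 2: O drops in col 3, lands at row 5
Move 3: X drops in col 5, lands at row 5
Move 4: O drops in col 4, lands at row 5
Move 5: X drops in col 4, lands at row 4
Move 6: O drops in col 2, lands at row 5
Move 7: X drops in col 5, lands at row 4

Answer: .......
.......
.......
.......
....XX.
..OOOXX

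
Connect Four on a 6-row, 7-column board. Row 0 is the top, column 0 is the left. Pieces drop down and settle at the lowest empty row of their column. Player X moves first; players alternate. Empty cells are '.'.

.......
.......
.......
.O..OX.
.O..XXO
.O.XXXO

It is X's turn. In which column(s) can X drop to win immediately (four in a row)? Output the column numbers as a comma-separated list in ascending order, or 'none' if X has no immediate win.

Answer: 2,5

Derivation:
col 0: drop X → no win
col 1: drop X → no win
col 2: drop X → WIN!
col 3: drop X → no win
col 4: drop X → no win
col 5: drop X → WIN!
col 6: drop X → no win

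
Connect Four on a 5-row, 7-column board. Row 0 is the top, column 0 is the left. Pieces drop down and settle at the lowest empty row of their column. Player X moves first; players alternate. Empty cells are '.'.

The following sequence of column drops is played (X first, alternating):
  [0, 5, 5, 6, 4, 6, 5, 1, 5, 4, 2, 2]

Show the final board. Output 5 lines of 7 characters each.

Move 1: X drops in col 0, lands at row 4
Move 2: O drops in col 5, lands at row 4
Move 3: X drops in col 5, lands at row 3
Move 4: O drops in col 6, lands at row 4
Move 5: X drops in col 4, lands at row 4
Move 6: O drops in col 6, lands at row 3
Move 7: X drops in col 5, lands at row 2
Move 8: O drops in col 1, lands at row 4
Move 9: X drops in col 5, lands at row 1
Move 10: O drops in col 4, lands at row 3
Move 11: X drops in col 2, lands at row 4
Move 12: O drops in col 2, lands at row 3

Answer: .......
.....X.
.....X.
..O.OXO
XOX.XOO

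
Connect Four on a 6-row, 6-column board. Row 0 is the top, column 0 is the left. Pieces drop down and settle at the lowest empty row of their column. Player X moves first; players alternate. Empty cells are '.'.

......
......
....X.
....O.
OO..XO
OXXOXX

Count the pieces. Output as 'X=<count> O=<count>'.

X=6 O=6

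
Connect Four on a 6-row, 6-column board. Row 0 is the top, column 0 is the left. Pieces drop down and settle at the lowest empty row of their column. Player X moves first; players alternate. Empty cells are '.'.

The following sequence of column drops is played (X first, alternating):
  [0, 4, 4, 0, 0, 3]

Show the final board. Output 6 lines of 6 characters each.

Move 1: X drops in col 0, lands at row 5
Move 2: O drops in col 4, lands at row 5
Move 3: X drops in col 4, lands at row 4
Move 4: O drops in col 0, lands at row 4
Move 5: X drops in col 0, lands at row 3
Move 6: O drops in col 3, lands at row 5

Answer: ......
......
......
X.....
O...X.
X..OO.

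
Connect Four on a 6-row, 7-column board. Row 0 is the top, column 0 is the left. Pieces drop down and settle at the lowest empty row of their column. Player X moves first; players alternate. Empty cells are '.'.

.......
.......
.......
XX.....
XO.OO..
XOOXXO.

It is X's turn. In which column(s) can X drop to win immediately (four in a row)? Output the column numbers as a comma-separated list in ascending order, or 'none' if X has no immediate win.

col 0: drop X → WIN!
col 1: drop X → no win
col 2: drop X → no win
col 3: drop X → no win
col 4: drop X → no win
col 5: drop X → no win
col 6: drop X → no win

Answer: 0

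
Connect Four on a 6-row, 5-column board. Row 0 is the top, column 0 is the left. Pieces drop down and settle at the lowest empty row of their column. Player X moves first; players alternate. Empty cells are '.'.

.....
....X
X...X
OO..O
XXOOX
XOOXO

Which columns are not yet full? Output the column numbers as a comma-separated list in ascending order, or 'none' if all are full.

col 0: top cell = '.' → open
col 1: top cell = '.' → open
col 2: top cell = '.' → open
col 3: top cell = '.' → open
col 4: top cell = '.' → open

Answer: 0,1,2,3,4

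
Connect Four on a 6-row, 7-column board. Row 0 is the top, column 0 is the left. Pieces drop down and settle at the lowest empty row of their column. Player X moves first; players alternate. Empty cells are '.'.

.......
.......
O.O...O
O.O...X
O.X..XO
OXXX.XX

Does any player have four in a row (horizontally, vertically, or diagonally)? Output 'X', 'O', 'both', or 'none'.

O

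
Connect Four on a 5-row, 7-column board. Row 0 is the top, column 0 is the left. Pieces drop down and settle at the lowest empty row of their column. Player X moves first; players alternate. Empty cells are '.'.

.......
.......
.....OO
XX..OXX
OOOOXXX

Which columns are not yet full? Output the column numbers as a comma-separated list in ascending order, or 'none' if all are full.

col 0: top cell = '.' → open
col 1: top cell = '.' → open
col 2: top cell = '.' → open
col 3: top cell = '.' → open
col 4: top cell = '.' → open
col 5: top cell = '.' → open
col 6: top cell = '.' → open

Answer: 0,1,2,3,4,5,6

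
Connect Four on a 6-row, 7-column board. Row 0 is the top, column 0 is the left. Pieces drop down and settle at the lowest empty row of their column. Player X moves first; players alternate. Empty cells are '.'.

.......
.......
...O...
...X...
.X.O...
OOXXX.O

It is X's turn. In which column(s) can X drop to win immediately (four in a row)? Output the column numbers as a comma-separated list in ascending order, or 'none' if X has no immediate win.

Answer: 5

Derivation:
col 0: drop X → no win
col 1: drop X → no win
col 2: drop X → no win
col 3: drop X → no win
col 4: drop X → no win
col 5: drop X → WIN!
col 6: drop X → no win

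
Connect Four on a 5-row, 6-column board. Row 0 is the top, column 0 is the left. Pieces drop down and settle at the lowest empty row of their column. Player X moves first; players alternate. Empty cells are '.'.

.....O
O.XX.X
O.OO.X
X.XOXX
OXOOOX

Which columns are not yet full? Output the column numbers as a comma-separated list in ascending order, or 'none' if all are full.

Answer: 0,1,2,3,4

Derivation:
col 0: top cell = '.' → open
col 1: top cell = '.' → open
col 2: top cell = '.' → open
col 3: top cell = '.' → open
col 4: top cell = '.' → open
col 5: top cell = 'O' → FULL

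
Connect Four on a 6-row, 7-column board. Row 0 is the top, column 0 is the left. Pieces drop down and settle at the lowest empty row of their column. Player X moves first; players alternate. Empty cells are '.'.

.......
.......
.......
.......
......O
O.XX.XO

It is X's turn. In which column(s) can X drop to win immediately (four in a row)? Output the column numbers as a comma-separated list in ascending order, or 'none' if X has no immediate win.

col 0: drop X → no win
col 1: drop X → no win
col 2: drop X → no win
col 3: drop X → no win
col 4: drop X → WIN!
col 5: drop X → no win
col 6: drop X → no win

Answer: 4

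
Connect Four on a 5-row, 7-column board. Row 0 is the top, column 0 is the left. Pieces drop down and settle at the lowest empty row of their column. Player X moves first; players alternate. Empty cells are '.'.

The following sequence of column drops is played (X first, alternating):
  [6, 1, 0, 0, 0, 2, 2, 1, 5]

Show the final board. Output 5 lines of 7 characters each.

Answer: .......
.......
X......
OOX....
XOO..XX

Derivation:
Move 1: X drops in col 6, lands at row 4
Move 2: O drops in col 1, lands at row 4
Move 3: X drops in col 0, lands at row 4
Move 4: O drops in col 0, lands at row 3
Move 5: X drops in col 0, lands at row 2
Move 6: O drops in col 2, lands at row 4
Move 7: X drops in col 2, lands at row 3
Move 8: O drops in col 1, lands at row 3
Move 9: X drops in col 5, lands at row 4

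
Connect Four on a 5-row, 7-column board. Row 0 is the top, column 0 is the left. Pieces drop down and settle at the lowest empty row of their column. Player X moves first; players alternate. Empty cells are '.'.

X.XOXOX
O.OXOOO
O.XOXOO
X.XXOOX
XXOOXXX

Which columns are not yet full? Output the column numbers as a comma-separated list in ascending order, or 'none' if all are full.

Answer: 1

Derivation:
col 0: top cell = 'X' → FULL
col 1: top cell = '.' → open
col 2: top cell = 'X' → FULL
col 3: top cell = 'O' → FULL
col 4: top cell = 'X' → FULL
col 5: top cell = 'O' → FULL
col 6: top cell = 'X' → FULL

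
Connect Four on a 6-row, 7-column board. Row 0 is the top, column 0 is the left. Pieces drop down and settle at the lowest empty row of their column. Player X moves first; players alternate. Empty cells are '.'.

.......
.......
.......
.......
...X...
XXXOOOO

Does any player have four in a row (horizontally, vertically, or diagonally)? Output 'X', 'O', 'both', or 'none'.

O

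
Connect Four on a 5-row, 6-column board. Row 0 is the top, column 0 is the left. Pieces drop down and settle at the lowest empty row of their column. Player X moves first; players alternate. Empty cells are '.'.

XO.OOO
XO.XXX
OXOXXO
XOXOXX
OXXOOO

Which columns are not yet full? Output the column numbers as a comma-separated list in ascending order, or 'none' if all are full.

Answer: 2

Derivation:
col 0: top cell = 'X' → FULL
col 1: top cell = 'O' → FULL
col 2: top cell = '.' → open
col 3: top cell = 'O' → FULL
col 4: top cell = 'O' → FULL
col 5: top cell = 'O' → FULL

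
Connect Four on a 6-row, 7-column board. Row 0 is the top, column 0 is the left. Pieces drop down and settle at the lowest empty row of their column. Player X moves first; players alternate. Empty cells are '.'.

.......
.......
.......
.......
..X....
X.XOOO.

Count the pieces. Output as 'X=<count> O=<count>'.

X=3 O=3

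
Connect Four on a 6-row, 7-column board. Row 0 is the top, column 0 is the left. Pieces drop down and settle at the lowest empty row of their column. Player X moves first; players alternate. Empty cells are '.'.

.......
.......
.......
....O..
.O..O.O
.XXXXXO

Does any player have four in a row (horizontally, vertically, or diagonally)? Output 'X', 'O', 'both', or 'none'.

X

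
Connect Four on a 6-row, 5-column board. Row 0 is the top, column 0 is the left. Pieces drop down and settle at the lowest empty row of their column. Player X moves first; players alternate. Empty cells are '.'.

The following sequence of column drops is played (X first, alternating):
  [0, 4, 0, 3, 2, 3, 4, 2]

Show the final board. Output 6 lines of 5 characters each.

Move 1: X drops in col 0, lands at row 5
Move 2: O drops in col 4, lands at row 5
Move 3: X drops in col 0, lands at row 4
Move 4: O drops in col 3, lands at row 5
Move 5: X drops in col 2, lands at row 5
Move 6: O drops in col 3, lands at row 4
Move 7: X drops in col 4, lands at row 4
Move 8: O drops in col 2, lands at row 4

Answer: .....
.....
.....
.....
X.OOX
X.XOO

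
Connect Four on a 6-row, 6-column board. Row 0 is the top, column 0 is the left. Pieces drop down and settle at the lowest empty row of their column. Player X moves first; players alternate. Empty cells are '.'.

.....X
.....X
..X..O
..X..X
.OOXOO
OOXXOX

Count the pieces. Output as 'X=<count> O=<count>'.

X=9 O=8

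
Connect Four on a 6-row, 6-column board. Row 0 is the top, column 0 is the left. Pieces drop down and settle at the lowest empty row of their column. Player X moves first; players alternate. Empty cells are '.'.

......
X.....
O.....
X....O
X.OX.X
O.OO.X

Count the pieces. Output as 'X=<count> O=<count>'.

X=6 O=6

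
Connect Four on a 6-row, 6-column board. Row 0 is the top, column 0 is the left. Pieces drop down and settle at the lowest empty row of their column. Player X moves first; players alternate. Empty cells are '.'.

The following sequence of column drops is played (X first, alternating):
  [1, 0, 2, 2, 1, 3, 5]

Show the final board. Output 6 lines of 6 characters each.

Move 1: X drops in col 1, lands at row 5
Move 2: O drops in col 0, lands at row 5
Move 3: X drops in col 2, lands at row 5
Move 4: O drops in col 2, lands at row 4
Move 5: X drops in col 1, lands at row 4
Move 6: O drops in col 3, lands at row 5
Move 7: X drops in col 5, lands at row 5

Answer: ......
......
......
......
.XO...
OXXO.X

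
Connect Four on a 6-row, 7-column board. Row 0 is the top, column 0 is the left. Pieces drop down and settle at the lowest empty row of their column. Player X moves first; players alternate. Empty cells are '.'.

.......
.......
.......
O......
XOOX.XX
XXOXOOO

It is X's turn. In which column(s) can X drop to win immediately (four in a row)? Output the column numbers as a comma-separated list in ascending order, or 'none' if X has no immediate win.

Answer: 4

Derivation:
col 0: drop X → no win
col 1: drop X → no win
col 2: drop X → no win
col 3: drop X → no win
col 4: drop X → WIN!
col 5: drop X → no win
col 6: drop X → no win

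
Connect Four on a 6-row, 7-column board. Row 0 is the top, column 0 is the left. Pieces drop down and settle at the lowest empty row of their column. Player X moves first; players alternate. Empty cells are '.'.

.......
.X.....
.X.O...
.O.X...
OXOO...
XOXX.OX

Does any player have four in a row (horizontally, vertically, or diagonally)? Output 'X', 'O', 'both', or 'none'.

none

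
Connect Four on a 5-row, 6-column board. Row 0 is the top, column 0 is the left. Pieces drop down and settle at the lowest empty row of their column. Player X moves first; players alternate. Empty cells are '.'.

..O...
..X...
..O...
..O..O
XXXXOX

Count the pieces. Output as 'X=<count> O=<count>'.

X=6 O=5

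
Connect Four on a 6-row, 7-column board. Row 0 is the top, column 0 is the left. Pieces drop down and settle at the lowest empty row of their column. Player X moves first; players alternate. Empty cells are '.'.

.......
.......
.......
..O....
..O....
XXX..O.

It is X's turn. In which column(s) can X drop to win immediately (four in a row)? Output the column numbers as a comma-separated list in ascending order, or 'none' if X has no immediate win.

Answer: 3

Derivation:
col 0: drop X → no win
col 1: drop X → no win
col 2: drop X → no win
col 3: drop X → WIN!
col 4: drop X → no win
col 5: drop X → no win
col 6: drop X → no win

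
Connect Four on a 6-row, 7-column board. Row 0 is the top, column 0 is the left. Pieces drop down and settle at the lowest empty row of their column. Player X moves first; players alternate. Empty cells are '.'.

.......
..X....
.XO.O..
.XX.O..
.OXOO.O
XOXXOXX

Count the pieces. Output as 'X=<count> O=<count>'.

X=10 O=9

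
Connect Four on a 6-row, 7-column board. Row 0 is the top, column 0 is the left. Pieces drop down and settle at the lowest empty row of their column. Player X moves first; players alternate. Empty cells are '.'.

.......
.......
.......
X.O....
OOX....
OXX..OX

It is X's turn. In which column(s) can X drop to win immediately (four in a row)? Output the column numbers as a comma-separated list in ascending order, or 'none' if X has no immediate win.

col 0: drop X → no win
col 1: drop X → no win
col 2: drop X → no win
col 3: drop X → no win
col 4: drop X → no win
col 5: drop X → no win
col 6: drop X → no win

Answer: none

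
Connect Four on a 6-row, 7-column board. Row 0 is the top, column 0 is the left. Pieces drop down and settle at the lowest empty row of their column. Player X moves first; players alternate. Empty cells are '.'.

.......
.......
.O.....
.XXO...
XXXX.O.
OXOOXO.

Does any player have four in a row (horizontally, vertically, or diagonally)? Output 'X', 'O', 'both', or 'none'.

X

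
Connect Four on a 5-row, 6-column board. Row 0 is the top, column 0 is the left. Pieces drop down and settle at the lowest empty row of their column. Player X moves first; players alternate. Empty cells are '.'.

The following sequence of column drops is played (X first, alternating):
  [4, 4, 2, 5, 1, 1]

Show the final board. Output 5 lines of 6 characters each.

Answer: ......
......
......
.O..O.
.XX.XO

Derivation:
Move 1: X drops in col 4, lands at row 4
Move 2: O drops in col 4, lands at row 3
Move 3: X drops in col 2, lands at row 4
Move 4: O drops in col 5, lands at row 4
Move 5: X drops in col 1, lands at row 4
Move 6: O drops in col 1, lands at row 3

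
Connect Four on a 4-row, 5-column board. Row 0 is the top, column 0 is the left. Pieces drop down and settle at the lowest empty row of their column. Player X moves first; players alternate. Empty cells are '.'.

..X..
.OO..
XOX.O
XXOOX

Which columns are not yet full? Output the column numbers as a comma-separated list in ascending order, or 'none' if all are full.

Answer: 0,1,3,4

Derivation:
col 0: top cell = '.' → open
col 1: top cell = '.' → open
col 2: top cell = 'X' → FULL
col 3: top cell = '.' → open
col 4: top cell = '.' → open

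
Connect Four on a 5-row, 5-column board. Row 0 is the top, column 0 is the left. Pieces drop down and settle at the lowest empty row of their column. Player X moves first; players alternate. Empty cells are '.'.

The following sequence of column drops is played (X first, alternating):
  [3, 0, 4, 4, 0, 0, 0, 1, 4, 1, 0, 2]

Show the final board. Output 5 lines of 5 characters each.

Move 1: X drops in col 3, lands at row 4
Move 2: O drops in col 0, lands at row 4
Move 3: X drops in col 4, lands at row 4
Move 4: O drops in col 4, lands at row 3
Move 5: X drops in col 0, lands at row 3
Move 6: O drops in col 0, lands at row 2
Move 7: X drops in col 0, lands at row 1
Move 8: O drops in col 1, lands at row 4
Move 9: X drops in col 4, lands at row 2
Move 10: O drops in col 1, lands at row 3
Move 11: X drops in col 0, lands at row 0
Move 12: O drops in col 2, lands at row 4

Answer: X....
X....
O...X
XO..O
OOOXX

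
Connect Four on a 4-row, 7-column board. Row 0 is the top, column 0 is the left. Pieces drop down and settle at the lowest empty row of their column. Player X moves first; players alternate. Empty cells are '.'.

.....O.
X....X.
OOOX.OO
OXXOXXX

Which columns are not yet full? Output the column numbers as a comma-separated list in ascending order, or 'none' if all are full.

Answer: 0,1,2,3,4,6

Derivation:
col 0: top cell = '.' → open
col 1: top cell = '.' → open
col 2: top cell = '.' → open
col 3: top cell = '.' → open
col 4: top cell = '.' → open
col 5: top cell = 'O' → FULL
col 6: top cell = '.' → open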